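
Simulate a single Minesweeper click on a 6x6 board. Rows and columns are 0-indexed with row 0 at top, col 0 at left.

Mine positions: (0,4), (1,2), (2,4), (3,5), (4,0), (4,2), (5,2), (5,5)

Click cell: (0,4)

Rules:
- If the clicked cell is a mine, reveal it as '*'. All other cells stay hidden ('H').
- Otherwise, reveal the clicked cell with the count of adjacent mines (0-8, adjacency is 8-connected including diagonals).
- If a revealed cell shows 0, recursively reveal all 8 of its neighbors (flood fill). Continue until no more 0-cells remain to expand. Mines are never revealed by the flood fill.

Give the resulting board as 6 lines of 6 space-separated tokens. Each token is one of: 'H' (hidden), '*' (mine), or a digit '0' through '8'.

H H H H * H
H H H H H H
H H H H H H
H H H H H H
H H H H H H
H H H H H H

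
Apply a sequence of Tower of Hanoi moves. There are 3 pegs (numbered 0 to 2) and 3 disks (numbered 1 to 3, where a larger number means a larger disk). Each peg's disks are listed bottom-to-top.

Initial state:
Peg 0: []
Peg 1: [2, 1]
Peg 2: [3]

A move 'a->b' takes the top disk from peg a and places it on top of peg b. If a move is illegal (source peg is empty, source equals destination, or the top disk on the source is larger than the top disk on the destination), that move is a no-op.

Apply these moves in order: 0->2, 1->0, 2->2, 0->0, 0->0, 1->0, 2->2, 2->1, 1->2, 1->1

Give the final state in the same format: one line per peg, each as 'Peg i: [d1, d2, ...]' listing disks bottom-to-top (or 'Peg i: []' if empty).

After move 1 (0->2):
Peg 0: []
Peg 1: [2, 1]
Peg 2: [3]

After move 2 (1->0):
Peg 0: [1]
Peg 1: [2]
Peg 2: [3]

After move 3 (2->2):
Peg 0: [1]
Peg 1: [2]
Peg 2: [3]

After move 4 (0->0):
Peg 0: [1]
Peg 1: [2]
Peg 2: [3]

After move 5 (0->0):
Peg 0: [1]
Peg 1: [2]
Peg 2: [3]

After move 6 (1->0):
Peg 0: [1]
Peg 1: [2]
Peg 2: [3]

After move 7 (2->2):
Peg 0: [1]
Peg 1: [2]
Peg 2: [3]

After move 8 (2->1):
Peg 0: [1]
Peg 1: [2]
Peg 2: [3]

After move 9 (1->2):
Peg 0: [1]
Peg 1: []
Peg 2: [3, 2]

After move 10 (1->1):
Peg 0: [1]
Peg 1: []
Peg 2: [3, 2]

Answer: Peg 0: [1]
Peg 1: []
Peg 2: [3, 2]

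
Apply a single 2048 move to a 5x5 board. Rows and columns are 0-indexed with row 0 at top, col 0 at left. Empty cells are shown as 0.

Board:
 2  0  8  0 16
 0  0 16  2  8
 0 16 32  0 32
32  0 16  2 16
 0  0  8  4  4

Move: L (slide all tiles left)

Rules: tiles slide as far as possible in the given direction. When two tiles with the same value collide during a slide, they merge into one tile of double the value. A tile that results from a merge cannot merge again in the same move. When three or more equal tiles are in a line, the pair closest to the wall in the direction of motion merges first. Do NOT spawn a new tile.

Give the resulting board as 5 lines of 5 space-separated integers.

Answer:  2  8 16  0  0
16  2  8  0  0
16 64  0  0  0
32 16  2 16  0
 8  8  0  0  0

Derivation:
Slide left:
row 0: [2, 0, 8, 0, 16] -> [2, 8, 16, 0, 0]
row 1: [0, 0, 16, 2, 8] -> [16, 2, 8, 0, 0]
row 2: [0, 16, 32, 0, 32] -> [16, 64, 0, 0, 0]
row 3: [32, 0, 16, 2, 16] -> [32, 16, 2, 16, 0]
row 4: [0, 0, 8, 4, 4] -> [8, 8, 0, 0, 0]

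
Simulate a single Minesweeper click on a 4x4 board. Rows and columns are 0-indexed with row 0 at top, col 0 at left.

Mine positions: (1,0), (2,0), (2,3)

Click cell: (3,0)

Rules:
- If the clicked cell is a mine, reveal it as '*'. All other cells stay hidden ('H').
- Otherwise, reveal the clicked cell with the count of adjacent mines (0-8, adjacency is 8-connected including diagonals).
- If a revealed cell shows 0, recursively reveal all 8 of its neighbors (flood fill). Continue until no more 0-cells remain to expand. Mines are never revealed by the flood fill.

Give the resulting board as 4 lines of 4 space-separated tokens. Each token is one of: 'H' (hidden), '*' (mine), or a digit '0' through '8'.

H H H H
H H H H
H H H H
1 H H H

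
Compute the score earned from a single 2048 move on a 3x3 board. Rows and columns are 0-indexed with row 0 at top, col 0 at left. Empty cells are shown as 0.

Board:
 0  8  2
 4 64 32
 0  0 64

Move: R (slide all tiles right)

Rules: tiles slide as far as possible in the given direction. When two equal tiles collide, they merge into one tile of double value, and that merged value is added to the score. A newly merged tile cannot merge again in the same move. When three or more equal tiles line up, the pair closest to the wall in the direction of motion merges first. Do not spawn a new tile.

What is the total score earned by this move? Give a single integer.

Slide right:
row 0: [0, 8, 2] -> [0, 8, 2]  score +0 (running 0)
row 1: [4, 64, 32] -> [4, 64, 32]  score +0 (running 0)
row 2: [0, 0, 64] -> [0, 0, 64]  score +0 (running 0)
Board after move:
 0  8  2
 4 64 32
 0  0 64

Answer: 0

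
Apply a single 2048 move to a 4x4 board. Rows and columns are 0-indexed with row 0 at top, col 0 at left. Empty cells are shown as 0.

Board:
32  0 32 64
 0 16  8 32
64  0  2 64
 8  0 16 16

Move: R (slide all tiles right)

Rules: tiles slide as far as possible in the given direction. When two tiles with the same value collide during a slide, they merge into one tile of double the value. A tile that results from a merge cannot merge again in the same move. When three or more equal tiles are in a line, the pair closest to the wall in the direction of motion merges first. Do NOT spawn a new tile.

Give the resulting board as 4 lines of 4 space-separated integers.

Answer:  0  0 64 64
 0 16  8 32
 0 64  2 64
 0  0  8 32

Derivation:
Slide right:
row 0: [32, 0, 32, 64] -> [0, 0, 64, 64]
row 1: [0, 16, 8, 32] -> [0, 16, 8, 32]
row 2: [64, 0, 2, 64] -> [0, 64, 2, 64]
row 3: [8, 0, 16, 16] -> [0, 0, 8, 32]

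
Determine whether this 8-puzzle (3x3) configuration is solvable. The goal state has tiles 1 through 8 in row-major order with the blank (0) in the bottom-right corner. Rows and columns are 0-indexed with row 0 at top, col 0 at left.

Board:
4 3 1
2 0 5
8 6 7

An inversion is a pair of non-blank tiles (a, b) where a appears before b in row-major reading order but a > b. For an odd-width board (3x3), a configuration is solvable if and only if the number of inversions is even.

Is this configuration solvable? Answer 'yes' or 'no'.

Answer: no

Derivation:
Inversions (pairs i<j in row-major order where tile[i] > tile[j] > 0): 7
7 is odd, so the puzzle is not solvable.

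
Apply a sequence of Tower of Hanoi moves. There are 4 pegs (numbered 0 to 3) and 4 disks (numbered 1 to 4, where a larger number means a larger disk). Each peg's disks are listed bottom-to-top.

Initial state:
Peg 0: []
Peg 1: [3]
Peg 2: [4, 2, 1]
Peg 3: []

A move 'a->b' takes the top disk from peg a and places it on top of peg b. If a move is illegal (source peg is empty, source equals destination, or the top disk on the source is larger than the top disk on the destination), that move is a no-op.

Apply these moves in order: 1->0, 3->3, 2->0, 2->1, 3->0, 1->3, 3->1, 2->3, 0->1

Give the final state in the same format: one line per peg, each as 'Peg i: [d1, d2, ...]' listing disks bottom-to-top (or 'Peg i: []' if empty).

Answer: Peg 0: [3]
Peg 1: [2, 1]
Peg 2: []
Peg 3: [4]

Derivation:
After move 1 (1->0):
Peg 0: [3]
Peg 1: []
Peg 2: [4, 2, 1]
Peg 3: []

After move 2 (3->3):
Peg 0: [3]
Peg 1: []
Peg 2: [4, 2, 1]
Peg 3: []

After move 3 (2->0):
Peg 0: [3, 1]
Peg 1: []
Peg 2: [4, 2]
Peg 3: []

After move 4 (2->1):
Peg 0: [3, 1]
Peg 1: [2]
Peg 2: [4]
Peg 3: []

After move 5 (3->0):
Peg 0: [3, 1]
Peg 1: [2]
Peg 2: [4]
Peg 3: []

After move 6 (1->3):
Peg 0: [3, 1]
Peg 1: []
Peg 2: [4]
Peg 3: [2]

After move 7 (3->1):
Peg 0: [3, 1]
Peg 1: [2]
Peg 2: [4]
Peg 3: []

After move 8 (2->3):
Peg 0: [3, 1]
Peg 1: [2]
Peg 2: []
Peg 3: [4]

After move 9 (0->1):
Peg 0: [3]
Peg 1: [2, 1]
Peg 2: []
Peg 3: [4]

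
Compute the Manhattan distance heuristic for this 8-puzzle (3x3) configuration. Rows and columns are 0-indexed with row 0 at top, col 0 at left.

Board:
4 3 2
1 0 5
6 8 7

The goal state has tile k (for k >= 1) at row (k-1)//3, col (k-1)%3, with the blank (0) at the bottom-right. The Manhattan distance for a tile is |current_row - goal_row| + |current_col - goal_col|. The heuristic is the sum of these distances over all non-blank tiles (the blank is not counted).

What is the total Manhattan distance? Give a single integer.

Tile 4: (0,0)->(1,0) = 1
Tile 3: (0,1)->(0,2) = 1
Tile 2: (0,2)->(0,1) = 1
Tile 1: (1,0)->(0,0) = 1
Tile 5: (1,2)->(1,1) = 1
Tile 6: (2,0)->(1,2) = 3
Tile 8: (2,1)->(2,1) = 0
Tile 7: (2,2)->(2,0) = 2
Sum: 1 + 1 + 1 + 1 + 1 + 3 + 0 + 2 = 10

Answer: 10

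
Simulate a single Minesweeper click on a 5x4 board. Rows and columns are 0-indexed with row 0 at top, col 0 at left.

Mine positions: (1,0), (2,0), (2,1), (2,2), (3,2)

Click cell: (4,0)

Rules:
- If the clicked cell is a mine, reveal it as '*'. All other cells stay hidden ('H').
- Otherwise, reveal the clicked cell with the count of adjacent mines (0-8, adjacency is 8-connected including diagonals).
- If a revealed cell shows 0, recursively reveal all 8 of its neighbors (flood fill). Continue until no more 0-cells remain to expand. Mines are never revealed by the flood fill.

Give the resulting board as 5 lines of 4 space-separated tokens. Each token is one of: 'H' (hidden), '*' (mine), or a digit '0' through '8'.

H H H H
H H H H
H H H H
2 4 H H
0 1 H H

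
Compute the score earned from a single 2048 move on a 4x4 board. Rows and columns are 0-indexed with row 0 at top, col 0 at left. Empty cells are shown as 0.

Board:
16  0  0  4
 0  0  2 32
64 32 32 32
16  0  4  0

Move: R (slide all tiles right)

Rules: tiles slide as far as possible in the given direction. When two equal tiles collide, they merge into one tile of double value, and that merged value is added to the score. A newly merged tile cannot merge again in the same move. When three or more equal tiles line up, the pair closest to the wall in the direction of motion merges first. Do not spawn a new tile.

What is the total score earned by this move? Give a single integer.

Answer: 64

Derivation:
Slide right:
row 0: [16, 0, 0, 4] -> [0, 0, 16, 4]  score +0 (running 0)
row 1: [0, 0, 2, 32] -> [0, 0, 2, 32]  score +0 (running 0)
row 2: [64, 32, 32, 32] -> [0, 64, 32, 64]  score +64 (running 64)
row 3: [16, 0, 4, 0] -> [0, 0, 16, 4]  score +0 (running 64)
Board after move:
 0  0 16  4
 0  0  2 32
 0 64 32 64
 0  0 16  4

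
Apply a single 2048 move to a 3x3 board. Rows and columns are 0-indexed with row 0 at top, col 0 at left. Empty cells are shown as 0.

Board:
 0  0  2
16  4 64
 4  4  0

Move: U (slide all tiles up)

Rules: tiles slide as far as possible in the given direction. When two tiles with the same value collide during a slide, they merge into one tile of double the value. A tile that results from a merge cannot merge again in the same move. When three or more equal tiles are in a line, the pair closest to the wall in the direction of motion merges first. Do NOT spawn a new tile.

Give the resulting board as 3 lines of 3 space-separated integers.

Slide up:
col 0: [0, 16, 4] -> [16, 4, 0]
col 1: [0, 4, 4] -> [8, 0, 0]
col 2: [2, 64, 0] -> [2, 64, 0]

Answer: 16  8  2
 4  0 64
 0  0  0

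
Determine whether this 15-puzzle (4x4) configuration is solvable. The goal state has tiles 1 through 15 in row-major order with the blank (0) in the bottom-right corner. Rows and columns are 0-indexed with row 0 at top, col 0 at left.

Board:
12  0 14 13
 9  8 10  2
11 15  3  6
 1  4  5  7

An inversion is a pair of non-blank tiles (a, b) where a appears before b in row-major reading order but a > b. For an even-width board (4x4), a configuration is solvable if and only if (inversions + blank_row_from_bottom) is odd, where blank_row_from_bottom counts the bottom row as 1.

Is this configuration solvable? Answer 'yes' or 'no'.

Answer: yes

Derivation:
Inversions: 73
Blank is in row 0 (0-indexed from top), which is row 4 counting from the bottom (bottom = 1).
73 + 4 = 77, which is odd, so the puzzle is solvable.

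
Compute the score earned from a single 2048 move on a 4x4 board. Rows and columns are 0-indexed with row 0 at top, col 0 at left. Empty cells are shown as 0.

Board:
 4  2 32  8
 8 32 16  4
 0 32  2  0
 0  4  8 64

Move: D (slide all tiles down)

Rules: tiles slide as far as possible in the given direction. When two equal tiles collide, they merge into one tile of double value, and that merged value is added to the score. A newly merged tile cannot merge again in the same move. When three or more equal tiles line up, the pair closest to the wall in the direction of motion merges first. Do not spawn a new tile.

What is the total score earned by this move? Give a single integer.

Answer: 64

Derivation:
Slide down:
col 0: [4, 8, 0, 0] -> [0, 0, 4, 8]  score +0 (running 0)
col 1: [2, 32, 32, 4] -> [0, 2, 64, 4]  score +64 (running 64)
col 2: [32, 16, 2, 8] -> [32, 16, 2, 8]  score +0 (running 64)
col 3: [8, 4, 0, 64] -> [0, 8, 4, 64]  score +0 (running 64)
Board after move:
 0  0 32  0
 0  2 16  8
 4 64  2  4
 8  4  8 64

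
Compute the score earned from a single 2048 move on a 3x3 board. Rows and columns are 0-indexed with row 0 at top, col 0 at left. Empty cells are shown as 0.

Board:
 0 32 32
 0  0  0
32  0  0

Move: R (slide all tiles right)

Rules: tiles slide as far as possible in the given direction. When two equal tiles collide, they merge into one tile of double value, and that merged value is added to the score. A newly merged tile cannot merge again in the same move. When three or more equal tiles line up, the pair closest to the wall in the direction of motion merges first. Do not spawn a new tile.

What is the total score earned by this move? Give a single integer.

Answer: 64

Derivation:
Slide right:
row 0: [0, 32, 32] -> [0, 0, 64]  score +64 (running 64)
row 1: [0, 0, 0] -> [0, 0, 0]  score +0 (running 64)
row 2: [32, 0, 0] -> [0, 0, 32]  score +0 (running 64)
Board after move:
 0  0 64
 0  0  0
 0  0 32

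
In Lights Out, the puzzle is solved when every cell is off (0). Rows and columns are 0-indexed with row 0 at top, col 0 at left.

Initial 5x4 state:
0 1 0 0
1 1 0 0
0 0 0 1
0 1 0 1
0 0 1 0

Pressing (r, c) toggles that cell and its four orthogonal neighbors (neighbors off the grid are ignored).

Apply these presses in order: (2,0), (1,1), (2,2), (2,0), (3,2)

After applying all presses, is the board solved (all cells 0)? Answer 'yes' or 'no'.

After press 1 at (2,0):
0 1 0 0
0 1 0 0
1 1 0 1
1 1 0 1
0 0 1 0

After press 2 at (1,1):
0 0 0 0
1 0 1 0
1 0 0 1
1 1 0 1
0 0 1 0

After press 3 at (2,2):
0 0 0 0
1 0 0 0
1 1 1 0
1 1 1 1
0 0 1 0

After press 4 at (2,0):
0 0 0 0
0 0 0 0
0 0 1 0
0 1 1 1
0 0 1 0

After press 5 at (3,2):
0 0 0 0
0 0 0 0
0 0 0 0
0 0 0 0
0 0 0 0

Lights still on: 0

Answer: yes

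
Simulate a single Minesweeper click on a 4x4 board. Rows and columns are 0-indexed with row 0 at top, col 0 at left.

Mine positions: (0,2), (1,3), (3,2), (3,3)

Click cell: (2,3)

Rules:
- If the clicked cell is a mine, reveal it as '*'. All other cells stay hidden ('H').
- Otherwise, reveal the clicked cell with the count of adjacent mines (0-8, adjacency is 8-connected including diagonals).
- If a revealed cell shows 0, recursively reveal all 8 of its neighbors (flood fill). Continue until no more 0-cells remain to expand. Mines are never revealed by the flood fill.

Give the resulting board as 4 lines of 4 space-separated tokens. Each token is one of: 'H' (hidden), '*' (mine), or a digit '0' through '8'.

H H H H
H H H H
H H H 3
H H H H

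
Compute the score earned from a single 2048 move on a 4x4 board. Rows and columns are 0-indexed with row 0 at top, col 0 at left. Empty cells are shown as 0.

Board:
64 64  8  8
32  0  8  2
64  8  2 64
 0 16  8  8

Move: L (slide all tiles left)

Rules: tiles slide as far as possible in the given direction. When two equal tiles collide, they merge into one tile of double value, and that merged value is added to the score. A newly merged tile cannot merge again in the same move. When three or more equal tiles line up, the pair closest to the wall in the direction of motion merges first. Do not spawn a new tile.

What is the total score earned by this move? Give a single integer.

Slide left:
row 0: [64, 64, 8, 8] -> [128, 16, 0, 0]  score +144 (running 144)
row 1: [32, 0, 8, 2] -> [32, 8, 2, 0]  score +0 (running 144)
row 2: [64, 8, 2, 64] -> [64, 8, 2, 64]  score +0 (running 144)
row 3: [0, 16, 8, 8] -> [16, 16, 0, 0]  score +16 (running 160)
Board after move:
128  16   0   0
 32   8   2   0
 64   8   2  64
 16  16   0   0

Answer: 160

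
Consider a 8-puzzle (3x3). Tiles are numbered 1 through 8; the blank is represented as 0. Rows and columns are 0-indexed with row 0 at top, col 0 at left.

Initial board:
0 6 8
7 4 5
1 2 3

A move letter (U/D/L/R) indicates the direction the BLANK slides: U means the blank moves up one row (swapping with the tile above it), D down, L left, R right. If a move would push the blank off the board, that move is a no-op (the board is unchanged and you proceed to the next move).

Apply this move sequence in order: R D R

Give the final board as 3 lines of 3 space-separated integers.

After move 1 (R):
6 0 8
7 4 5
1 2 3

After move 2 (D):
6 4 8
7 0 5
1 2 3

After move 3 (R):
6 4 8
7 5 0
1 2 3

Answer: 6 4 8
7 5 0
1 2 3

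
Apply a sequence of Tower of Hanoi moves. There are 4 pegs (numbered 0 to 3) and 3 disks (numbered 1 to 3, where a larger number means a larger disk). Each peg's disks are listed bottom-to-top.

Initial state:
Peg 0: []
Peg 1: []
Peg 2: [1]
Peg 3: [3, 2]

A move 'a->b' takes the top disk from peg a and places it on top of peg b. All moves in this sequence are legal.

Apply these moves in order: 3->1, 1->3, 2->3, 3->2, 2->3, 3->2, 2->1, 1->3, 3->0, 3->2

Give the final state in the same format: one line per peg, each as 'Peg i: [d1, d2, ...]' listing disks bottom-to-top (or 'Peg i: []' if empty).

After move 1 (3->1):
Peg 0: []
Peg 1: [2]
Peg 2: [1]
Peg 3: [3]

After move 2 (1->3):
Peg 0: []
Peg 1: []
Peg 2: [1]
Peg 3: [3, 2]

After move 3 (2->3):
Peg 0: []
Peg 1: []
Peg 2: []
Peg 3: [3, 2, 1]

After move 4 (3->2):
Peg 0: []
Peg 1: []
Peg 2: [1]
Peg 3: [3, 2]

After move 5 (2->3):
Peg 0: []
Peg 1: []
Peg 2: []
Peg 3: [3, 2, 1]

After move 6 (3->2):
Peg 0: []
Peg 1: []
Peg 2: [1]
Peg 3: [3, 2]

After move 7 (2->1):
Peg 0: []
Peg 1: [1]
Peg 2: []
Peg 3: [3, 2]

After move 8 (1->3):
Peg 0: []
Peg 1: []
Peg 2: []
Peg 3: [3, 2, 1]

After move 9 (3->0):
Peg 0: [1]
Peg 1: []
Peg 2: []
Peg 3: [3, 2]

After move 10 (3->2):
Peg 0: [1]
Peg 1: []
Peg 2: [2]
Peg 3: [3]

Answer: Peg 0: [1]
Peg 1: []
Peg 2: [2]
Peg 3: [3]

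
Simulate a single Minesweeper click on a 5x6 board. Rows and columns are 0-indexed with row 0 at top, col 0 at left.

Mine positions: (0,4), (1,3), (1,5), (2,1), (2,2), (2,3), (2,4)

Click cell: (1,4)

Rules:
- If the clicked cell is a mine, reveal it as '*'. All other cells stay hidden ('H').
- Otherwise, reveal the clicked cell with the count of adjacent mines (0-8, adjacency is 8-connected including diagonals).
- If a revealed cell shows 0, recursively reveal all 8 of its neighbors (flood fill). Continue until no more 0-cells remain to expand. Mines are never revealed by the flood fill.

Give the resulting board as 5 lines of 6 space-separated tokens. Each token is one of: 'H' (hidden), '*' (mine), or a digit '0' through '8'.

H H H H H H
H H H H 5 H
H H H H H H
H H H H H H
H H H H H H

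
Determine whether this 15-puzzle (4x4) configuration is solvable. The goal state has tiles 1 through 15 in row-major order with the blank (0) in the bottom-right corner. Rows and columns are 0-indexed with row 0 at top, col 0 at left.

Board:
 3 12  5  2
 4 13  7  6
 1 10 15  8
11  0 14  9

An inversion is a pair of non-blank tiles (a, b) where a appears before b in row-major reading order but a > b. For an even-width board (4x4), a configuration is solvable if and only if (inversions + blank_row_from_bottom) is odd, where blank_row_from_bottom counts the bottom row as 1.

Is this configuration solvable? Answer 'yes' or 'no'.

Answer: no

Derivation:
Inversions: 35
Blank is in row 3 (0-indexed from top), which is row 1 counting from the bottom (bottom = 1).
35 + 1 = 36, which is even, so the puzzle is not solvable.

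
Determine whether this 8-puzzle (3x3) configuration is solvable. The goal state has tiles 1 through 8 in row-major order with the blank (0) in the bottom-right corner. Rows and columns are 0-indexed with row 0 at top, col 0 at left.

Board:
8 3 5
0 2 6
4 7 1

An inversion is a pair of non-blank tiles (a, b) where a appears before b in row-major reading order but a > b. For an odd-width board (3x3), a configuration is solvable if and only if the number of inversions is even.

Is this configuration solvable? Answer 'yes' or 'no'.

Answer: no

Derivation:
Inversions (pairs i<j in row-major order where tile[i] > tile[j] > 0): 17
17 is odd, so the puzzle is not solvable.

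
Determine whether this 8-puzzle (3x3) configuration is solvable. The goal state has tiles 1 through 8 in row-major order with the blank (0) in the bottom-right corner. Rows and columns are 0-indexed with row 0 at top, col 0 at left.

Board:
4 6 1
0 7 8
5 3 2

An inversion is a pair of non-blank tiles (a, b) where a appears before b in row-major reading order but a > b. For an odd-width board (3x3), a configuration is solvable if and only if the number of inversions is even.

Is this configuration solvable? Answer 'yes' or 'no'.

Inversions (pairs i<j in row-major order where tile[i] > tile[j] > 0): 16
16 is even, so the puzzle is solvable.

Answer: yes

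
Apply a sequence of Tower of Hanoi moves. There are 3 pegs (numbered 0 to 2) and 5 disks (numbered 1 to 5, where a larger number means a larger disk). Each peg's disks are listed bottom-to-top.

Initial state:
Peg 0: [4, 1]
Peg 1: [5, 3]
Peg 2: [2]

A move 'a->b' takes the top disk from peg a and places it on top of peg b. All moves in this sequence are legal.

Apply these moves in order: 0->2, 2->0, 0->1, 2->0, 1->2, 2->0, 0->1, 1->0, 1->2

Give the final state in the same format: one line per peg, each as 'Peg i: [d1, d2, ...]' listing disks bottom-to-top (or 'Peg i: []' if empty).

After move 1 (0->2):
Peg 0: [4]
Peg 1: [5, 3]
Peg 2: [2, 1]

After move 2 (2->0):
Peg 0: [4, 1]
Peg 1: [5, 3]
Peg 2: [2]

After move 3 (0->1):
Peg 0: [4]
Peg 1: [5, 3, 1]
Peg 2: [2]

After move 4 (2->0):
Peg 0: [4, 2]
Peg 1: [5, 3, 1]
Peg 2: []

After move 5 (1->2):
Peg 0: [4, 2]
Peg 1: [5, 3]
Peg 2: [1]

After move 6 (2->0):
Peg 0: [4, 2, 1]
Peg 1: [5, 3]
Peg 2: []

After move 7 (0->1):
Peg 0: [4, 2]
Peg 1: [5, 3, 1]
Peg 2: []

After move 8 (1->0):
Peg 0: [4, 2, 1]
Peg 1: [5, 3]
Peg 2: []

After move 9 (1->2):
Peg 0: [4, 2, 1]
Peg 1: [5]
Peg 2: [3]

Answer: Peg 0: [4, 2, 1]
Peg 1: [5]
Peg 2: [3]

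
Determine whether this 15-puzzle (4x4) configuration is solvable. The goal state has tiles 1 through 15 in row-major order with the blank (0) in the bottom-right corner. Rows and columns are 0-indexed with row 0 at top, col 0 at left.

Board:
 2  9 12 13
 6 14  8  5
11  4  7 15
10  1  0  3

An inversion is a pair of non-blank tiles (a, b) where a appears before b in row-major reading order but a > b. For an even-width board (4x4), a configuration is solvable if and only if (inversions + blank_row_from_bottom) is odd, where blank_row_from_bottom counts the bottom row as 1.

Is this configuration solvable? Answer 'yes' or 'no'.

Answer: yes

Derivation:
Inversions: 60
Blank is in row 3 (0-indexed from top), which is row 1 counting from the bottom (bottom = 1).
60 + 1 = 61, which is odd, so the puzzle is solvable.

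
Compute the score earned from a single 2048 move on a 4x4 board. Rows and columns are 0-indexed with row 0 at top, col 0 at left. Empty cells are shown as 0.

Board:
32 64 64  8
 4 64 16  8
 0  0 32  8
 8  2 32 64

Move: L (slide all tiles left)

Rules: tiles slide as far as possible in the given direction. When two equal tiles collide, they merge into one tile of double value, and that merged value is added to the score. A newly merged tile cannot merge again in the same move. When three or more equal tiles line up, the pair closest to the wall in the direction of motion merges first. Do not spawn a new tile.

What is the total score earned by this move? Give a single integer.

Answer: 128

Derivation:
Slide left:
row 0: [32, 64, 64, 8] -> [32, 128, 8, 0]  score +128 (running 128)
row 1: [4, 64, 16, 8] -> [4, 64, 16, 8]  score +0 (running 128)
row 2: [0, 0, 32, 8] -> [32, 8, 0, 0]  score +0 (running 128)
row 3: [8, 2, 32, 64] -> [8, 2, 32, 64]  score +0 (running 128)
Board after move:
 32 128   8   0
  4  64  16   8
 32   8   0   0
  8   2  32  64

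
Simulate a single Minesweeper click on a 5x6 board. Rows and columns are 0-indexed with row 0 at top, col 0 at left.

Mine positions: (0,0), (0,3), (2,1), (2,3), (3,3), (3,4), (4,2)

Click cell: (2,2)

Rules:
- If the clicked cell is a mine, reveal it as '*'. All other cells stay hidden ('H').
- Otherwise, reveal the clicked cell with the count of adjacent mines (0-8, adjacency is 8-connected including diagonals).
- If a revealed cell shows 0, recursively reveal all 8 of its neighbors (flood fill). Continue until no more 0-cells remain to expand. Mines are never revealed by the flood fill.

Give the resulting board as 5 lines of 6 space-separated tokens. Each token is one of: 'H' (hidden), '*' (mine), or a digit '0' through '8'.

H H H H H H
H H H H H H
H H 3 H H H
H H H H H H
H H H H H H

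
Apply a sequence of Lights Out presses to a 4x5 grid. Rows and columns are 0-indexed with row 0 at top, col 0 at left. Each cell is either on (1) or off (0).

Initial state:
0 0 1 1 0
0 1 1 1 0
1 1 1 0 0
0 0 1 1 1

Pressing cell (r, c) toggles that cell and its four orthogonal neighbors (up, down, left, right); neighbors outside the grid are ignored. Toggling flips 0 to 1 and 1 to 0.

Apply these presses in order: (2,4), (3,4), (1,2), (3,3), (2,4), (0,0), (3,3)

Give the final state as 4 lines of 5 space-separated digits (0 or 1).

Answer: 1 1 0 1 0
1 0 0 0 0
1 1 0 0 1
0 0 1 0 0

Derivation:
After press 1 at (2,4):
0 0 1 1 0
0 1 1 1 1
1 1 1 1 1
0 0 1 1 0

After press 2 at (3,4):
0 0 1 1 0
0 1 1 1 1
1 1 1 1 0
0 0 1 0 1

After press 3 at (1,2):
0 0 0 1 0
0 0 0 0 1
1 1 0 1 0
0 0 1 0 1

After press 4 at (3,3):
0 0 0 1 0
0 0 0 0 1
1 1 0 0 0
0 0 0 1 0

After press 5 at (2,4):
0 0 0 1 0
0 0 0 0 0
1 1 0 1 1
0 0 0 1 1

After press 6 at (0,0):
1 1 0 1 0
1 0 0 0 0
1 1 0 1 1
0 0 0 1 1

After press 7 at (3,3):
1 1 0 1 0
1 0 0 0 0
1 1 0 0 1
0 0 1 0 0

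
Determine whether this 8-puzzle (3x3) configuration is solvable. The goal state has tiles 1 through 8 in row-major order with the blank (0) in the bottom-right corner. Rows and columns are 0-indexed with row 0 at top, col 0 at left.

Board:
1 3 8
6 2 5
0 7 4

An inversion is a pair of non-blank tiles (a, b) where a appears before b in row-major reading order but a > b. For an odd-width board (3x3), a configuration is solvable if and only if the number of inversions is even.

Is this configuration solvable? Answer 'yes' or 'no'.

Answer: no

Derivation:
Inversions (pairs i<j in row-major order where tile[i] > tile[j] > 0): 11
11 is odd, so the puzzle is not solvable.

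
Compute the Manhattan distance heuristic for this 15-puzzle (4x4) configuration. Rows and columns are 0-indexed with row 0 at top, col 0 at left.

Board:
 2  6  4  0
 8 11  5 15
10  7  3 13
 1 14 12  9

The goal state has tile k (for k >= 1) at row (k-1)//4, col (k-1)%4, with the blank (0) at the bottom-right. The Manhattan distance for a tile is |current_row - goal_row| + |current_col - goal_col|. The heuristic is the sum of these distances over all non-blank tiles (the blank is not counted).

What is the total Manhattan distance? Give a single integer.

Answer: 31

Derivation:
Tile 2: at (0,0), goal (0,1), distance |0-0|+|0-1| = 1
Tile 6: at (0,1), goal (1,1), distance |0-1|+|1-1| = 1
Tile 4: at (0,2), goal (0,3), distance |0-0|+|2-3| = 1
Tile 8: at (1,0), goal (1,3), distance |1-1|+|0-3| = 3
Tile 11: at (1,1), goal (2,2), distance |1-2|+|1-2| = 2
Tile 5: at (1,2), goal (1,0), distance |1-1|+|2-0| = 2
Tile 15: at (1,3), goal (3,2), distance |1-3|+|3-2| = 3
Tile 10: at (2,0), goal (2,1), distance |2-2|+|0-1| = 1
Tile 7: at (2,1), goal (1,2), distance |2-1|+|1-2| = 2
Tile 3: at (2,2), goal (0,2), distance |2-0|+|2-2| = 2
Tile 13: at (2,3), goal (3,0), distance |2-3|+|3-0| = 4
Tile 1: at (3,0), goal (0,0), distance |3-0|+|0-0| = 3
Tile 14: at (3,1), goal (3,1), distance |3-3|+|1-1| = 0
Tile 12: at (3,2), goal (2,3), distance |3-2|+|2-3| = 2
Tile 9: at (3,3), goal (2,0), distance |3-2|+|3-0| = 4
Sum: 1 + 1 + 1 + 3 + 2 + 2 + 3 + 1 + 2 + 2 + 4 + 3 + 0 + 2 + 4 = 31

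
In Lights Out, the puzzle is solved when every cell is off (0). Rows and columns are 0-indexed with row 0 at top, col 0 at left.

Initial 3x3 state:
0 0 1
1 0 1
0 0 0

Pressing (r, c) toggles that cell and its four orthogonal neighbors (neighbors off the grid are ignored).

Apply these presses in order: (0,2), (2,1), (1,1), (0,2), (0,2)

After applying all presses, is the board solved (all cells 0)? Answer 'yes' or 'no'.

Answer: no

Derivation:
After press 1 at (0,2):
0 1 0
1 0 0
0 0 0

After press 2 at (2,1):
0 1 0
1 1 0
1 1 1

After press 3 at (1,1):
0 0 0
0 0 1
1 0 1

After press 4 at (0,2):
0 1 1
0 0 0
1 0 1

After press 5 at (0,2):
0 0 0
0 0 1
1 0 1

Lights still on: 3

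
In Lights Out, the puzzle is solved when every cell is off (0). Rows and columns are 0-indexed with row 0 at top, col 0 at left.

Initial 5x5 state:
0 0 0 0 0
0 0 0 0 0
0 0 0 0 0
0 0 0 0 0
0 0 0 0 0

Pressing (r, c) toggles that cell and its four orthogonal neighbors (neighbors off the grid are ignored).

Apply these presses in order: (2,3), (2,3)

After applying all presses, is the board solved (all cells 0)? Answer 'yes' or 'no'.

After press 1 at (2,3):
0 0 0 0 0
0 0 0 1 0
0 0 1 1 1
0 0 0 1 0
0 0 0 0 0

After press 2 at (2,3):
0 0 0 0 0
0 0 0 0 0
0 0 0 0 0
0 0 0 0 0
0 0 0 0 0

Lights still on: 0

Answer: yes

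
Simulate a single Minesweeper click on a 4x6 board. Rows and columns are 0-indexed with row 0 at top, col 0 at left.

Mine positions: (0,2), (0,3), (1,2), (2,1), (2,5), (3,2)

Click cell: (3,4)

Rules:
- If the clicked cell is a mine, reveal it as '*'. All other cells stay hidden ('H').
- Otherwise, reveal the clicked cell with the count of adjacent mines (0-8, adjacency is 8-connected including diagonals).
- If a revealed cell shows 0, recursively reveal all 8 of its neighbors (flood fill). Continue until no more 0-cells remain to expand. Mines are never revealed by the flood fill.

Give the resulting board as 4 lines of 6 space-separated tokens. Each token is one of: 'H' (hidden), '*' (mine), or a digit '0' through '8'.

H H H H H H
H H H H H H
H H H H H H
H H H H 1 H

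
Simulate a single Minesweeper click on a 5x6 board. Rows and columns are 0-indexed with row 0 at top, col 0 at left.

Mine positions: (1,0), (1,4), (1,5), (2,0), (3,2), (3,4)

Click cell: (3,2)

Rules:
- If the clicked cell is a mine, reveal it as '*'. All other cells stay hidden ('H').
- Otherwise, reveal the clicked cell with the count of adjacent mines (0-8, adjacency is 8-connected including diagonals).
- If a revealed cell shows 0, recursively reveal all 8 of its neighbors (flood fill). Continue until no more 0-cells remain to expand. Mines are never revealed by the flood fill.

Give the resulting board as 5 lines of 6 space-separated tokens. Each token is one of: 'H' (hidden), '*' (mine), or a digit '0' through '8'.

H H H H H H
H H H H H H
H H H H H H
H H * H H H
H H H H H H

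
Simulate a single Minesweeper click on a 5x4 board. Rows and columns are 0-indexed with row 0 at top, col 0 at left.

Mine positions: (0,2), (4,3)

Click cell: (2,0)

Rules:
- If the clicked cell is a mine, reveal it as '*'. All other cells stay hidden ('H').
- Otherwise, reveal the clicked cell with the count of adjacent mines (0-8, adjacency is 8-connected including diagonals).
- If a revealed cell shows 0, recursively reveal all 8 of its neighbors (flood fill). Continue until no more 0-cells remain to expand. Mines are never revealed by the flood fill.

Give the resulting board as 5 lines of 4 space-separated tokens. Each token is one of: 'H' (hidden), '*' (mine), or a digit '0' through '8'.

0 1 H H
0 1 1 1
0 0 0 0
0 0 1 1
0 0 1 H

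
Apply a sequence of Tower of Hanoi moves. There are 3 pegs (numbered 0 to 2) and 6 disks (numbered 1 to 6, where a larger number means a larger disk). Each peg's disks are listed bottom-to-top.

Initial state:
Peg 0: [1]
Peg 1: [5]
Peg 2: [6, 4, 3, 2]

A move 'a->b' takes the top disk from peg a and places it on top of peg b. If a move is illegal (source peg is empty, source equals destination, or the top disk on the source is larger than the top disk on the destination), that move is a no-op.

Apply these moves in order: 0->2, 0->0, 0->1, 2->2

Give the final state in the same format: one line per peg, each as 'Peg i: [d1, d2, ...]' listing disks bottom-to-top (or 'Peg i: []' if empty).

After move 1 (0->2):
Peg 0: []
Peg 1: [5]
Peg 2: [6, 4, 3, 2, 1]

After move 2 (0->0):
Peg 0: []
Peg 1: [5]
Peg 2: [6, 4, 3, 2, 1]

After move 3 (0->1):
Peg 0: []
Peg 1: [5]
Peg 2: [6, 4, 3, 2, 1]

After move 4 (2->2):
Peg 0: []
Peg 1: [5]
Peg 2: [6, 4, 3, 2, 1]

Answer: Peg 0: []
Peg 1: [5]
Peg 2: [6, 4, 3, 2, 1]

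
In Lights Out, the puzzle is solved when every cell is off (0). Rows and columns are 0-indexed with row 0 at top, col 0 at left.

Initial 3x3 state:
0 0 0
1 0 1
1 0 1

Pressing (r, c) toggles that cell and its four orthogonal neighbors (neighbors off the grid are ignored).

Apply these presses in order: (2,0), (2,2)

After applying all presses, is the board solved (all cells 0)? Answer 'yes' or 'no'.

After press 1 at (2,0):
0 0 0
0 0 1
0 1 1

After press 2 at (2,2):
0 0 0
0 0 0
0 0 0

Lights still on: 0

Answer: yes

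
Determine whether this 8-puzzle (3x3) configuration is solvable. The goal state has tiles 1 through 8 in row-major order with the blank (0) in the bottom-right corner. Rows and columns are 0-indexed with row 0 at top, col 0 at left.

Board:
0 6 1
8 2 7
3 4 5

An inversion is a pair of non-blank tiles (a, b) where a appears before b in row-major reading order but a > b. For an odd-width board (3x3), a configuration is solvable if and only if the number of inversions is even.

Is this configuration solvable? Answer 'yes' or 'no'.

Answer: no

Derivation:
Inversions (pairs i<j in row-major order where tile[i] > tile[j] > 0): 13
13 is odd, so the puzzle is not solvable.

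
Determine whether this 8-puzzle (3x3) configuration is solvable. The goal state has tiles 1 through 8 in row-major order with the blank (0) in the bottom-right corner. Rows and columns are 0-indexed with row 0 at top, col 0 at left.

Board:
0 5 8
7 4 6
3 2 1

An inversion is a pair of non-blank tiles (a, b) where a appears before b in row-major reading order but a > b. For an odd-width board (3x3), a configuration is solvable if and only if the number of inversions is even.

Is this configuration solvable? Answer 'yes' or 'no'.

Inversions (pairs i<j in row-major order where tile[i] > tile[j] > 0): 24
24 is even, so the puzzle is solvable.

Answer: yes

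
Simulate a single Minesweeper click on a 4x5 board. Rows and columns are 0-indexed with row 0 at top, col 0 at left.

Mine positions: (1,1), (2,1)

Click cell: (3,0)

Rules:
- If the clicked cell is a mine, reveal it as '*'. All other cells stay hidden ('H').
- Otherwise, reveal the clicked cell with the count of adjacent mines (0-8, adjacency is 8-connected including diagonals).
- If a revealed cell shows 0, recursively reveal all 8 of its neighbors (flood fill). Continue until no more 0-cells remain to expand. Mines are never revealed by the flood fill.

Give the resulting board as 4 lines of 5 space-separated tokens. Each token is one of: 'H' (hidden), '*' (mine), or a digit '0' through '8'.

H H H H H
H H H H H
H H H H H
1 H H H H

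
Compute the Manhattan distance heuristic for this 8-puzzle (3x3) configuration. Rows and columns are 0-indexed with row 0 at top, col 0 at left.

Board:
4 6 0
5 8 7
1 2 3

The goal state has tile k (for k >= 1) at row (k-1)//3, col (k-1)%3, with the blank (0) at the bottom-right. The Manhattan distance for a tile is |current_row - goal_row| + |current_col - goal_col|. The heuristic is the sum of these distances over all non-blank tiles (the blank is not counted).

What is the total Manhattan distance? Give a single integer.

Tile 4: at (0,0), goal (1,0), distance |0-1|+|0-0| = 1
Tile 6: at (0,1), goal (1,2), distance |0-1|+|1-2| = 2
Tile 5: at (1,0), goal (1,1), distance |1-1|+|0-1| = 1
Tile 8: at (1,1), goal (2,1), distance |1-2|+|1-1| = 1
Tile 7: at (1,2), goal (2,0), distance |1-2|+|2-0| = 3
Tile 1: at (2,0), goal (0,0), distance |2-0|+|0-0| = 2
Tile 2: at (2,1), goal (0,1), distance |2-0|+|1-1| = 2
Tile 3: at (2,2), goal (0,2), distance |2-0|+|2-2| = 2
Sum: 1 + 2 + 1 + 1 + 3 + 2 + 2 + 2 = 14

Answer: 14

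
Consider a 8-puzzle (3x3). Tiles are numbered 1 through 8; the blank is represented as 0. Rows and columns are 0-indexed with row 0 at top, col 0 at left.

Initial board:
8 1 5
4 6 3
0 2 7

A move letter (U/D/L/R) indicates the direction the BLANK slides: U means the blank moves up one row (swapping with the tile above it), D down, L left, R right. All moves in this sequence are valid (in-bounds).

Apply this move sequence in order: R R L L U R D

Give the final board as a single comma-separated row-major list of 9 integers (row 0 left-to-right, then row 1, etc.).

After move 1 (R):
8 1 5
4 6 3
2 0 7

After move 2 (R):
8 1 5
4 6 3
2 7 0

After move 3 (L):
8 1 5
4 6 3
2 0 7

After move 4 (L):
8 1 5
4 6 3
0 2 7

After move 5 (U):
8 1 5
0 6 3
4 2 7

After move 6 (R):
8 1 5
6 0 3
4 2 7

After move 7 (D):
8 1 5
6 2 3
4 0 7

Answer: 8, 1, 5, 6, 2, 3, 4, 0, 7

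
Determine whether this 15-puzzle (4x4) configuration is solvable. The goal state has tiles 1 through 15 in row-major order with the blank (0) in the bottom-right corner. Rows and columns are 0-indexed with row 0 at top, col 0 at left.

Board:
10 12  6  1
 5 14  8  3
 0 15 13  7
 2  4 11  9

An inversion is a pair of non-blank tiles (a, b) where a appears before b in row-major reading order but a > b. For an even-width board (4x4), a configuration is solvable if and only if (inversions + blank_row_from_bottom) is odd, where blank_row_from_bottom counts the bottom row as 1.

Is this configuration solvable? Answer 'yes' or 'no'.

Inversions: 54
Blank is in row 2 (0-indexed from top), which is row 2 counting from the bottom (bottom = 1).
54 + 2 = 56, which is even, so the puzzle is not solvable.

Answer: no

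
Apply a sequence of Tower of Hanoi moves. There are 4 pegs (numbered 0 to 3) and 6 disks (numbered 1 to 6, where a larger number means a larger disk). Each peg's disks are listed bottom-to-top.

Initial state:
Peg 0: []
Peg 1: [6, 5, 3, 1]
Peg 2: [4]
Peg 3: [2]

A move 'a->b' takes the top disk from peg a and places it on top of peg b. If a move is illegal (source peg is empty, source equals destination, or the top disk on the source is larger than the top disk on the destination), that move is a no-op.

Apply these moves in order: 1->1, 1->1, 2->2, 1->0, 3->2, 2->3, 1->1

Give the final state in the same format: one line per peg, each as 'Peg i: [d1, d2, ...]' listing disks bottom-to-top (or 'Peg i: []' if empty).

After move 1 (1->1):
Peg 0: []
Peg 1: [6, 5, 3, 1]
Peg 2: [4]
Peg 3: [2]

After move 2 (1->1):
Peg 0: []
Peg 1: [6, 5, 3, 1]
Peg 2: [4]
Peg 3: [2]

After move 3 (2->2):
Peg 0: []
Peg 1: [6, 5, 3, 1]
Peg 2: [4]
Peg 3: [2]

After move 4 (1->0):
Peg 0: [1]
Peg 1: [6, 5, 3]
Peg 2: [4]
Peg 3: [2]

After move 5 (3->2):
Peg 0: [1]
Peg 1: [6, 5, 3]
Peg 2: [4, 2]
Peg 3: []

After move 6 (2->3):
Peg 0: [1]
Peg 1: [6, 5, 3]
Peg 2: [4]
Peg 3: [2]

After move 7 (1->1):
Peg 0: [1]
Peg 1: [6, 5, 3]
Peg 2: [4]
Peg 3: [2]

Answer: Peg 0: [1]
Peg 1: [6, 5, 3]
Peg 2: [4]
Peg 3: [2]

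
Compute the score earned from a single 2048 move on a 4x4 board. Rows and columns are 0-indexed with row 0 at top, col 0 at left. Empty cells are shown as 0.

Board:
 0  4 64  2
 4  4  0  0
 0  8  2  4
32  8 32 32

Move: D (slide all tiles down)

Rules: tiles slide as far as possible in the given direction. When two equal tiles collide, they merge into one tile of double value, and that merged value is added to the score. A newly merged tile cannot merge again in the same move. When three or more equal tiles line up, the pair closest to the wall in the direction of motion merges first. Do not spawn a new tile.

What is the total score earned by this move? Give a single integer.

Slide down:
col 0: [0, 4, 0, 32] -> [0, 0, 4, 32]  score +0 (running 0)
col 1: [4, 4, 8, 8] -> [0, 0, 8, 16]  score +24 (running 24)
col 2: [64, 0, 2, 32] -> [0, 64, 2, 32]  score +0 (running 24)
col 3: [2, 0, 4, 32] -> [0, 2, 4, 32]  score +0 (running 24)
Board after move:
 0  0  0  0
 0  0 64  2
 4  8  2  4
32 16 32 32

Answer: 24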